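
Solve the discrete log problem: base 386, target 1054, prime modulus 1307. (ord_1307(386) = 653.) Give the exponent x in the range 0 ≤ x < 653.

562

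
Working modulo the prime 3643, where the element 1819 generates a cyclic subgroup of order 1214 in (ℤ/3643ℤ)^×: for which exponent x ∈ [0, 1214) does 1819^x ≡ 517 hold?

145

Baby-step giant-step with m = ceil(sqrt(1214)) = 35.
Baby table (1819^j mod 3643 for j=0..34):
  0:1  1:1819  2:917  3:3172  4:2999  5:1610  6:3261  7:955
  8:3077  9:1415  10:1927  11:647  12:204  13:3133  14:1275  15:2277
  16:3415  17:570  18:2218  19:1741  20:1112  21:863  22:3307  23:840
  24:1543  25:1607  26:1447  27:1847  28:847  29:3347  30:740  31:1793
  32:982  33:1188  34:673
Giant step factor: 1819^(-35) ≡ 3014 (mod 3643).
Scan 517·3014^i mod 3643 for i = 0, 1, …:
  i=0: 517   i=1: 2677   i=2: 2876   i=3: 1567
  i=4: 1610
Match at i=4, j=5: x = 4·35 + 5 = 145.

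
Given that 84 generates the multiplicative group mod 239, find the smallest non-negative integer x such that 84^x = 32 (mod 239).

212

Baby-step giant-step with m = ceil(sqrt(238)) = 16.
Baby table (84^j mod 239 for j=0..15):
  0:1  1:84  2:125  3:223  4:90  5:151  6:17  7:233
  8:213  9:206  10:96  11:177  12:50  13:137  14:36  15:156
Giant step factor: 84^(-16) ≡ 204 (mod 239).
Scan 32·204^i mod 239 for i = 0, 1, …:
  i=0: 32   i=1: 75   i=2: 4   i=3: 99
  i=4: 120   i=5: 102   i=6: 15   i=7: 192
  i=8: 211   i=9: 24   i=10: 116   i=11: 3
  i=12: 134   i=13: 90
Match at i=13, j=4: x = 13·16 + 4 = 212.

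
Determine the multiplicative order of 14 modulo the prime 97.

96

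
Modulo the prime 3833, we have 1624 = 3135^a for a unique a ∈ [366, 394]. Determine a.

378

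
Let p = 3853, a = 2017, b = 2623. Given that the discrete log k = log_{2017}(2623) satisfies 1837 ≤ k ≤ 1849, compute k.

1840

Compute 2017^1837 mod 3853 = 1564, then multiply by 2017 repeatedly:
  2017^1837=1564  2017^1838=2834  2017^1839=2179  2017^1840=2623
Found 2623 at exponent 1840.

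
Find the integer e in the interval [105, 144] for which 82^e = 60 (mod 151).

123

Compute 82^105 mod 151 = 92, then multiply by 82 repeatedly:
  82^105=92  82^106=145  82^107=112  82^108=124  82^109=51
  82^110=105  82^111=3  82^112=95  82^113=89  82^114=50
  82^115=23  82^116=74  82^117=28  82^118=31  82^119=126
  82^120=64  82^121=114  82^122=137  82^123=60
Found 60 at exponent 123.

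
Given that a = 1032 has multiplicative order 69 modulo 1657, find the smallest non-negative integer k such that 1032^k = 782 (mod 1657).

27

Baby-step giant-step with m = ceil(sqrt(69)) = 9.
Baby table (1032^j mod 1657 for j=0..8):
  0:1  1:1032  2:1230  3:98  4:59  5:1236  6:1319  7:811
  8:167
Giant step factor: 1032^(-9) ≡ 725 (mod 1657).
Scan 782·725^i mod 1657 for i = 0, 1, …:
  i=0: 782   i=1: 256   i=2: 16   i=3: 1
Match at i=3, j=0: k = 3·9 + 0 = 27.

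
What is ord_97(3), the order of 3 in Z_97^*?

48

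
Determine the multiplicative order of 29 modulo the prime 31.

10

The order of 29 must divide p − 1 = 30 = 2 · 3 · 5.
Divisors: 1, 2, 3, 5, 6, 10, 15, 30.
Check each in increasing order: 29^1 ≡ 29;  29^2 ≡ 4;  29^3 ≡ 23;  29^5 ≡ 30;  29^6 ≡ 2;  29^10 ≡ 1.
Smallest exponent giving 1 is 10.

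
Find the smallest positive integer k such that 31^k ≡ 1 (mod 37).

The order of 31 must divide p − 1 = 36 = 2^2 · 3^2.
Divisors: 1, 2, 3, 4, 6, 9, 12, 18, 36.
Check each in increasing order: 31^1 ≡ 31;  31^2 ≡ 36;  31^3 ≡ 6;  31^4 ≡ 1.
Smallest exponent giving 1 is 4.

4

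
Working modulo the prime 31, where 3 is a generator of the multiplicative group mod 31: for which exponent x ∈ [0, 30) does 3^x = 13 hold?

11

Successive powers of 3 modulo 31:
  3^0=1  3^1=3  3^2=9  3^3=27  3^4=19  3^5=26
  3^6=16  3^7=17  3^8=20  3^9=29  3^10=25  3^11=13
So 3^11 ≡ 13 (mod 31), giving x = 11.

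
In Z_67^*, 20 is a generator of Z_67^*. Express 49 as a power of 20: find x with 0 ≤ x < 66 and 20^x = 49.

Baby-step giant-step with m = ceil(sqrt(66)) = 9.
Baby table (20^j mod 67 for j=0..8):
  0:1  1:20  2:65  3:27  4:4  5:13  6:59  7:41
  8:16
Giant step factor: 20^(-9) ≡ 58 (mod 67).
Scan 49·58^i mod 67 for i = 0, 1, …:
  i=0: 49   i=1: 28   i=2: 16
Match at i=2, j=8: x = 2·9 + 8 = 26.

26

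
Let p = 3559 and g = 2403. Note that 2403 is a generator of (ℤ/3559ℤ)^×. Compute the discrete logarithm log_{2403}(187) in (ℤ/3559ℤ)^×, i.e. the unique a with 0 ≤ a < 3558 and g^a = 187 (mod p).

1863

Baby-step giant-step with m = ceil(sqrt(3558)) = 60.
Baby table (2403^j mod 3559 for j=0..59):
  0:1  1:2403  2:1711  3:888  4:2023  5:3234  6:2005  7:2688
  8:3238  9:940  10:2414  11:3231  12:1914  13:1114  14:574  15:1989
  16:3389  17:775  18:968  19:2077  20:1313  21:1865  22:814  23:2151
  24:1185  25:355  26:2464  27:2375  28:2048  29:2806  30:2072  31:3534
  32:428  33:3492  34:2713  35:2810  36:1007  37:3260  38:421  39:907
  40:1413  41:153  42:1082  43:1976  44:622  45:3445  46:101  47:691
  48:1979  49:713  50:1460  51:2765  52:3201  53:1004  54:3169  55:2406
  56:1802  57:2462  58:1128  59:2185
Giant step factor: 2403^(-60) ≡ 1973 (mod 3559).
Scan 187·1973^i mod 3559 for i = 0, 1, …:
  i=0: 187   i=1: 2374   i=2: 258   i=3: 97
  i=4: 2754   i=5: 2608   i=6: 2829   i=7: 1105
  i=8: 2057   i=9: 1201     …   i=30: 3536
  i=31: 888
Match at i=31, j=3: a = 31·60 + 3 = 1863.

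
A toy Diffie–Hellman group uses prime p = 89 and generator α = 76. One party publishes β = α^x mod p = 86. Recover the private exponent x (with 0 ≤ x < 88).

23

Baby-step giant-step with m = ceil(sqrt(88)) = 10.
Baby table (76^j mod 89 for j=0..9):
  0:1  1:76  2:80  3:28  4:81  5:15  6:72  7:43
  8:64  9:58
Giant step factor: 76^(-10) ≡ 36 (mod 89).
Scan 86·36^i mod 89 for i = 0, 1, …:
  i=0: 86   i=1: 70   i=2: 28
Match at i=2, j=3: x = 2·10 + 3 = 23.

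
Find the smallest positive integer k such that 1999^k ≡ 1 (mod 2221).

The order of 1999 must divide p − 1 = 2220 = 2^2 · 3 · 5 · 37.
Divisors: 1, 2, 3, 4, 5, 6, 10, 12, 15, 20, 30, 37, 60, 74, 111, 148, 185, 222, 370, 444, 555, 740, 1110, 2220.
Check each in increasing order: 1999^1 ≡ 1999;  1999^2 ≡ 422;  1999^3 ≡ 1819;  1999^4 ≡ 404;  1999^5 ≡ 1373;  1999^6 ≡ 1692;  1999^10 ≡ 1721;  1999^12 ≡ 2216;  1999^15 ≡ 2010;  1999^20 ≡ 1248;  1999^30 ≡ 101;  1999^37 ≡ 1098;  1999^60 ≡ 1317;  1999^74 ≡ 1822;  1999^111 ≡ 1656;  1999^148 ≡ 1510;  1999^185 ≡ 1114;  1999^222 ≡ 1622;  1999^370 ≡ 1678;  1999^444 ≡ 1220;  1999^555 ≡ 1431;  1999^740 ≡ 1677;  1999^1110 ≡ 2220;  1999^2220 ≡ 1.
Smallest exponent giving 1 is 2220.

2220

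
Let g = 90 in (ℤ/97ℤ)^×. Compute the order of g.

96

The order of 90 must divide p − 1 = 96 = 2^5 · 3.
Divisors: 1, 2, 3, 4, 6, 8, 12, 16, 24, 32, 48, 96.
Check each in increasing order: 90^1 ≡ 90;  90^2 ≡ 49;  90^3 ≡ 45;  90^4 ≡ 73;  90^6 ≡ 85;  90^8 ≡ 91;  90^12 ≡ 47;  90^16 ≡ 36;  90^24 ≡ 75;  90^32 ≡ 35;  90^48 ≡ 96;  90^96 ≡ 1.
Smallest exponent giving 1 is 96.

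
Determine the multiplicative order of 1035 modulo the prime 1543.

771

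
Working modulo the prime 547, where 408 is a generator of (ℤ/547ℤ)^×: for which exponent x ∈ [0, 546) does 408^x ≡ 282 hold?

Baby-step giant-step with m = ceil(sqrt(546)) = 24.
Baby table (408^j mod 547 for j=0..23):
  0:1  1:408  2:176  3:151  4:344  5:320  6:374  7:526
  8:184  9:133  10:111  11:434  12:391  13:351  14:441  15:512
  16:489  17:404  18:185  19:541  20:287  21:38  22:188  23:124
Giant step factor: 408^(-24) ≡ 149 (mod 547).
Scan 282·149^i mod 547 for i = 0, 1, …:
  i=0: 282   i=1: 446   i=2: 267   i=3: 399
  i=4: 375   i=5: 81   i=6: 35   i=7: 292
  i=8: 295   i=9: 195     …   i=17: 268
  i=18: 1
Match at i=18, j=0: x = 18·24 + 0 = 432.

432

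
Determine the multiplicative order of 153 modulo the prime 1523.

1522

The order of 153 must divide p − 1 = 1522 = 2 · 761.
Divisors: 1, 2, 761, 1522.
Check each in increasing order: 153^1 ≡ 153;  153^2 ≡ 564;  153^761 ≡ 1522;  153^1522 ≡ 1.
Smallest exponent giving 1 is 1522.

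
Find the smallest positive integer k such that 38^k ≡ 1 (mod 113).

112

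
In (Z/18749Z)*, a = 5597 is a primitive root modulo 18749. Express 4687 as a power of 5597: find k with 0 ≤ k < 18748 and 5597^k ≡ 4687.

7924

Baby-step giant-step with m = ceil(sqrt(18748)) = 137.
Baby table (5597^j mod 18749 for j=0..136):
  0:1  1:5597  2:15579  3:12813  4:18185  5:11873  6:6725  7:10582
  8:18112  9:15770  10:13147  11:12683  12:3037  13:11495  14:9696  15:8906
  16:12040  17:3974  18:6164  19:1748  20:15327  21:8544  22:10818  23:7825
  24:17610  25:18426  26:10822  27:11464  28:4930  29:13431  30:8566  31:2709
  32:13081  33:18261  34:6018  35:9542  36:9422  37:12746  38:18166  39:18024
  40:10708  41:10872  42:10079  43:15171  44:16615  45:17864  46:15140  47:11849
  48:3640  49:11666  50:10584  51:10557  52:9430  53:1275  54:11555  55:8034
  56:6196  57:12111  58:7632  59:6082  60:11519  61:12781  62:7822  63:819
  64:9187  65:9881  66:13156  67:6809  68:12005  69:14318  70:4620  71:3269
  72:16318  73:5467  74:431  75:12435  76:2407  77:10197  78:653  79:17535
  80:11129  81:4835  82:6688  83:9732  84:4159  85:10414  86:15266  87:4609
  88:16698  89:13690  90:14516  91:6635  92:13075  93:3428  94:6289  95:7660
  96:12806  97:16504  98:15314  99:10779  100:14530  101:9997  102:6193  103:14069
  104:17142  105:5141  106:13211  107:14660  108:6396  109:6571  110:11098  111:69
  112:11213  113:6258  114:2894  115:17331  116:13030  117:14049  118:17696  119:12294
  120:688  121:7191  122:12673  123:3314  124:5697  125:12809  126:14546  127:5804
  128:11720  129:12838  130:8118  131:7619  132:8317  133:15231  134:14953  135:15154
  136:15211
Giant step factor: 5597^(-137) ≡ 2747 (mod 18749).
Scan 4687·2747^i mod 18749 for i = 0, 1, …:
  i=0: 4687   i=1: 13375   i=2: 11834   i=3: 15981
  i=4: 8398   i=5: 8036   i=6: 7319   i=7: 6365
  i=8: 10587   i=9: 2790     …   i=56: 3651
  i=57: 17331
Match at i=57, j=115: k = 57·137 + 115 = 7924.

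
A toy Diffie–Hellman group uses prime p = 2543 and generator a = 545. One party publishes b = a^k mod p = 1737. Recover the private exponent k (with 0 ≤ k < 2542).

2495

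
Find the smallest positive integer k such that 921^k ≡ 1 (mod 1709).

427

The order of 921 must divide p − 1 = 1708 = 2^2 · 7 · 61.
Divisors: 1, 2, 4, 7, 14, 28, 61, 122, 244, 427, 854, 1708.
Check each in increasing order: 921^1 ≡ 921;  921^2 ≡ 577;  921^4 ≡ 1383;  921^7 ≡ 1097;  921^14 ≡ 273;  921^28 ≡ 1042;  921^61 ≡ 1414;  921^122 ≡ 1575;  921^244 ≡ 866;  921^427 ≡ 1.
Smallest exponent giving 1 is 427.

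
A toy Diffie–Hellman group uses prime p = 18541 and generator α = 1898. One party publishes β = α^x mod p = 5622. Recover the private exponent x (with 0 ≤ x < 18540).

Baby-step giant-step with m = ceil(sqrt(18540)) = 137.
Baby table (1898^j mod 18541 for j=0..136):
  0:1  1:1898  2:5450  3:16763  4:18359  5:6843  6:9314  7:8399
  8:14583  9:15362  10:10624  11:10285  12:15798  13:3807  14:13237  15:771
  16:17160  17:11684  18:1196  19:8006  20:10309  21:5727  22:4820  23:7647
  24:14944  25:14523  26:12728  27:17362  28:5719  29:8177  30:1129  31:10627
  32:15979  33:13607  34:17014  35:12691  36:2759  37:8020  38:18340  39:7863
  40:17010  41:5099  42:18041  43:15132  44:527  45:17573  46:16836  47:8585
  48:15332  49:9307  50:13654  51:13515  52:9267  53:11898  54:18007  55:6223
  56:637  57:3861  58:4483  59:16956  60:13853  61:1856  62:18439  63:10355
  64:330  65:14487  66:23  67:6572  68:14104  69:14729  70:14355  71:9061
  72:10271  73:7767  74:1671  75:1047  76:3319  77:14063  78:11075  79:13397
  80:7795  81:17733  82:5319  83:9158  84:8967  85:17269  86:14615  87:1934
  88:18155  89:9012  90:9974  91:291  92:14629  93:9965  94:1750  95:2661
  96:7426  97:3388  98:15238  99:16305  100:1961  101:13778  102:7834  103:17591
  104:13918  105:13980  106:1869  107:6031  108:7041  109:14298  110:12121  111:14818
  112:16408  113:12045  114:357  115:10110  116:17386  117:14189  118:9190  119:14080
  120:6259  121:13342  122:14651  123:14639  124:10404  125:627  126:3422  127:5606
  128:16195  129:15673  130:7590  131:18004  132:529  133:2828  134:9195  135:5029
  136:14968
Giant step factor: 1898^(-137) ≡ 16138 (mod 18541).
Scan 5622·16138^i mod 18541 for i = 0, 1, …:
  i=0: 5622   i=1: 6723   i=2: 12383   i=3: 1956
  i=4: 9146   i=5: 11788   i=6: 4084   i=7: 12878
  i=8: 17636   i=9: 5418     …   i=122: 7701
  i=123: 16956
Match at i=123, j=59: x = 123·137 + 59 = 16910.

16910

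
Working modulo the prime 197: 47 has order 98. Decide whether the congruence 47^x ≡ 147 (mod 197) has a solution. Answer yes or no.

no

147 ∈ ⟨47⟩ iff 147^98 ≡ 1 (mod 197), since |⟨47⟩| = 98.
147^98 mod 197 = 196.
Since 196 ≠ 1, 147 does not lie in the subgroup.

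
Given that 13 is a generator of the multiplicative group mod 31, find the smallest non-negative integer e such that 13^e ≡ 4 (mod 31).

18

Successive powers of 13 modulo 31:
  13^0=1  13^1=13  13^2=14  13^3=27  13^4=10  13^5=6
  13^6=16  13^7=22  13^8=7  13^9=29  13^10=5  13^11=3
  13^12=8  13^13=11  13^14=19  13^15=30  13^16=18  13^17=17
  13^18=4
So 13^18 ≡ 4 (mod 31), giving e = 18.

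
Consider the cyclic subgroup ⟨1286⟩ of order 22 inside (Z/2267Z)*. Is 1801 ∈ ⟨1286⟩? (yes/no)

⟨1286⟩ has order 22; its elements mod 2267 are {1, 140, 463, 803, 923, 930, 947, 981, 996, 1094, 1114, 1153, 1173, 1271, 1286, 1320, 1337, 1344, 1464, 1804, 2127, 2266}.
1801 is not in this set.

no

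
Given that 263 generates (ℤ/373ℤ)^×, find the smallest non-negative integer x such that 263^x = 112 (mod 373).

22

Successive powers of 263 modulo 373:
  263^0=1  263^1=263  263^2=164  263^3=237  263^4=40  263^5=76
  263^6=219  263^7=155  263^8=108  263^9=56  263^10=181  263^11=232
  263^12=217  263^13=2  263^14=153  263^15=328  263^16=101  263^17=80
  263^18=152  263^19=65  263^20=310  263^21=216  263^22=112
So 263^22 ≡ 112 (mod 373), giving x = 22.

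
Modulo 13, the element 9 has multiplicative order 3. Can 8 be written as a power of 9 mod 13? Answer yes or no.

no

8 ∈ ⟨9⟩ iff 8^3 ≡ 1 (mod 13), since |⟨9⟩| = 3.
8^3 mod 13 = 5.
Since 5 ≠ 1, 8 does not lie in the subgroup.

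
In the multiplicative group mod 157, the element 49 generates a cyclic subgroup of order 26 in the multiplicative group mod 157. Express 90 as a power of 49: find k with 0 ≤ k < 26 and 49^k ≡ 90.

9

Successive powers of 49 modulo 157:
  49^0=1  49^1=49  49^2=46  49^3=56  49^4=75  49^5=64
  49^6=153  49^7=118  49^8=130  49^9=90
So 49^9 ≡ 90 (mod 157), giving k = 9.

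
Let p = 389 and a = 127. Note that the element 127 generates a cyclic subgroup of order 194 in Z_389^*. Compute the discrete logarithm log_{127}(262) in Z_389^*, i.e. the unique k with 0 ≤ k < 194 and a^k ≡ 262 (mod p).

98

Baby-step giant-step with m = ceil(sqrt(194)) = 14.
Baby table (127^j mod 389 for j=0..13):
  0:1  1:127  2:180  3:298  4:113  5:347  6:112  7:220
  8:321  9:311  10:208  11:353  12:96  13:133
Giant step factor: 127^(-14) ≡ 102 (mod 389).
Scan 262·102^i mod 389 for i = 0, 1, …:
  i=0: 262   i=1: 272   i=2: 125   i=3: 302
  i=4: 73   i=5: 55   i=6: 164   i=7: 1
Match at i=7, j=0: k = 7·14 + 0 = 98.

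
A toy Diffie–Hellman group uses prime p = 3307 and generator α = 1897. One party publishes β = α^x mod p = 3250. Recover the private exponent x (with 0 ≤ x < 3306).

2755

Baby-step giant-step with m = ceil(sqrt(3306)) = 58.
Baby table (1897^j mod 3307 for j=0..57):
  0:1  1:1897  2:593  3:541  4:1107  5:34  6:1665  7:320
  8:1859  9:1261  10:1156  11:391  12:959  13:373  14:3190  15:2927
  16:66  17:2843  18:2761  19:2636  20:308  21:2244  22:759  23:1278
  24:335  25:551  26:235  27:2657  28:461  29:1469  30:2199  31:1376
  32:1049  33:2446  34:341  35:2012  36:486  37:2596  38:489  39:1673
  40:2268  41:3296  42:2282  43:91  44:663  45:1051  46:2933  47:1527
  48:3094  49:2700  50:2664  51:512  52:2313  53:2679  54:2511  55:1287
  56:873  57:2581
Giant step factor: 1897^(-58) ≡ 1014 (mod 3307).
Scan 3250·1014^i mod 3307 for i = 0, 1, …:
  i=0: 3250   i=1: 1728   i=2: 2789   i=3: 561
  i=4: 50   i=5: 1095   i=6: 2485   i=7: 3163
  i=8: 2799   i=9: 780     …   i=46: 807
  i=47: 1469
Match at i=47, j=29: x = 47·58 + 29 = 2755.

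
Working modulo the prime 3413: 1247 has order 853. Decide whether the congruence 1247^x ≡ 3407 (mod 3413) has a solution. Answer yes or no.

3407 ∈ ⟨1247⟩ iff 3407^853 ≡ 1 (mod 3413), since |⟨1247⟩| = 853.
3407^853 mod 3413 = 3412.
Since 3412 ≠ 1, 3407 does not lie in the subgroup.

no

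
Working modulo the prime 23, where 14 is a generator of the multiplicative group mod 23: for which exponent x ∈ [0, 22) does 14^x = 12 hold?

2

Successive powers of 14 modulo 23:
  14^0=1  14^1=14  14^2=12
So 14^2 ≡ 12 (mod 23), giving x = 2.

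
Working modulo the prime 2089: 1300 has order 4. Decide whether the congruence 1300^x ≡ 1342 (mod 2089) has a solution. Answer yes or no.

no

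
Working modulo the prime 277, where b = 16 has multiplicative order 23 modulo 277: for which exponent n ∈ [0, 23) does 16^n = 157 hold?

6

Successive powers of 16 modulo 277:
  16^0=1  16^1=16  16^2=256  16^3=218  16^4=164  16^5=131
  16^6=157
So 16^6 ≡ 157 (mod 277), giving n = 6.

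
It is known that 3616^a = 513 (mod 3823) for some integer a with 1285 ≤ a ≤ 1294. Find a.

1292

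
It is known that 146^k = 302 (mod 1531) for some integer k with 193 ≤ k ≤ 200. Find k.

198

Compute 146^193 mod 1531 = 428, then multiply by 146 repeatedly:
  146^193=428  146^194=1248  146^195=19  146^196=1243  146^197=820
  146^198=302
Found 302 at exponent 198.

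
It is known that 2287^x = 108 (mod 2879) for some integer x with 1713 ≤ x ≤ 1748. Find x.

1732

Compute 2287^1713 mod 2879 = 669, then multiply by 2287 repeatedly:
  2287^1713=669  2287^1714=1254  2287^1715=414  2287^1716=2506  2287^1717=2012
  2287^1718=802  2287^1719=251  2287^1720=1116  2287^1721=1498  2287^1722=2795
  2287^1723=785  2287^1724=1678  2287^1725=2758  2287^1726=2536  2287^1727=1526
  2287^1728=614  2287^1729=2145  2287^1730=2678  2287^1731=953  2287^1732=108
Found 108 at exponent 1732.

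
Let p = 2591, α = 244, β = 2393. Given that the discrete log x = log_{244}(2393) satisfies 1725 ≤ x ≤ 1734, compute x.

1727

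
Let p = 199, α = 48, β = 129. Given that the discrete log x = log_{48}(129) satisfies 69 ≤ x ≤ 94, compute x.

85

Compute 48^69 mod 199 = 191, then multiply by 48 repeatedly:
  48^69=191  48^70=14  48^71=75  48^72=18  48^73=68
  48^74=80  48^75=59  48^76=46  48^77=19  48^78=116
  48^79=195  48^80=7  48^81=137  48^82=9  48^83=34
  48^84=40  48^85=129
Found 129 at exponent 85.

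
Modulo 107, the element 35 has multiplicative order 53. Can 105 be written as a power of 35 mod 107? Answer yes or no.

yes

105 ∈ ⟨35⟩ iff 105^53 ≡ 1 (mod 107), since |⟨35⟩| = 53.
105^53 mod 107 = 1.
Since 1 = 1, 105 lies in the subgroup.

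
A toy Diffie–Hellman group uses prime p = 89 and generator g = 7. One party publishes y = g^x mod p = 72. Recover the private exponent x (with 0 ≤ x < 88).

18

Successive powers of 7 modulo 89:
  7^0=1  7^1=7  7^2=49  7^3=76  7^4=87  7^5=75
  7^6=80  7^7=26  7^8=4  7^9=28  7^10=18  7^11=37
  7^12=81  7^13=33  7^14=53  7^15=15  7^16=16  7^17=23
  7^18=72
So 7^18 ≡ 72 (mod 89), giving x = 18.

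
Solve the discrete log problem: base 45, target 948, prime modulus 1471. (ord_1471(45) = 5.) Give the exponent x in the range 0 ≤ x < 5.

Successive powers of 45 modulo 1471:
  45^0=1  45^1=45  45^2=554  45^3=1394  45^4=948
So 45^4 ≡ 948 (mod 1471), giving x = 4.

4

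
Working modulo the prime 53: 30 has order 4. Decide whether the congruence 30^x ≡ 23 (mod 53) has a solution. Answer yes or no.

yes

⟨30⟩ has order 4; its elements mod 53 are {1, 23, 30, 52}.
23 is in this set.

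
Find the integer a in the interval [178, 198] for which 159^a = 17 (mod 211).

Compute 159^178 mod 211 = 93, then multiply by 159 repeatedly:
  159^178=93  159^179=17
Found 17 at exponent 179.

179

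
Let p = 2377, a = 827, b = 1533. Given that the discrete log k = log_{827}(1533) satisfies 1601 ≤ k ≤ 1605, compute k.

Compute 827^1601 mod 2377 = 1347, then multiply by 827 repeatedly:
  827^1601=1347  827^1602=1533
Found 1533 at exponent 1602.

1602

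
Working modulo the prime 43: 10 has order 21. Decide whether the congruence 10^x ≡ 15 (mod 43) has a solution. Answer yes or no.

15 ∈ ⟨10⟩ iff 15^21 ≡ 1 (mod 43), since |⟨10⟩| = 21.
15^21 mod 43 = 1.
Since 1 = 1, 15 lies in the subgroup.

yes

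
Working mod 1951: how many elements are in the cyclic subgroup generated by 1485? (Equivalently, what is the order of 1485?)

325

The order of 1485 must divide p − 1 = 1950 = 2 · 3 · 5^2 · 13.
Divisors: 1, 2, 3, 5, 6, 10, 13, 15, 25, 26, 30, 39, 50, 65, 75, 78, 130, 150, 195, 325, 390, 650, 975, 1950.
Check each in increasing order: 1485^1 ≡ 1485;  1485^2 ≡ 595;  1485^3 ≡ 1723;  1485^5 ≡ 910;  1485^6 ≡ 1258;  1485^10 ≡ 876;  1485^13 ≡ 1225;  1485^15 ≡ 1152;  1485^25 ≡ 485;  1485^26 ≡ 306;  1485^30 ≡ 424;  1485^39 ≡ 258;  1485^50 ≡ 1105;  1485^65 ≡ 908;  1485^75 ≡ 1351;  1485^78 ≡ 230;  1485^130 ≡ 1142;  1485^150 ≡ 1016;  1485^195 ≡ 955;  1485^325 ≡ 1.
Smallest exponent giving 1 is 325.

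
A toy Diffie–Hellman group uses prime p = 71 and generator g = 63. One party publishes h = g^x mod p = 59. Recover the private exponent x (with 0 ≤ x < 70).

Baby-step giant-step with m = ceil(sqrt(70)) = 9.
Baby table (63^j mod 71 for j=0..8):
  0:1  1:63  2:64  3:56  4:49  5:34  6:12  7:46
  8:58
Giant step factor: 63^(-9) ≡ 28 (mod 71).
Scan 59·28^i mod 71 for i = 0, 1, …:
  i=0: 59   i=1: 19   i=2: 35   i=3: 57
  i=4: 34
Match at i=4, j=5: x = 4·9 + 5 = 41.

41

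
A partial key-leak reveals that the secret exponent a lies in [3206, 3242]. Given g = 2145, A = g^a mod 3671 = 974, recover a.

3236

Compute 2145^3206 mod 3671 = 1277, then multiply by 2145 repeatedly:
  2145^3206=1277  2145^3207=599  2145^3208=5  2145^3209=3383  2145^3210=2639
  2145^3211=3644  2145^3212=821  2145^3213=2636  2145^3214=880  2145^3215=706
  2145^3216=1918  2145^3217=2590  2145^3218=1327  2145^3219=1390  2145^3220=698
  2145^3221=3113  2145^3222=3507  2145^3223=636  2145^3224=2279  2145^3225=2354
  2145^3226=1705  2145^3227=909  2145^3228=504  2145^3229=1806  2145^3230=965
  2145^3231=3152  2145^3232=2729  2145^3233=2131  2145^3234=600  2145^3235=2150
  2145^3236=974
Found 974 at exponent 3236.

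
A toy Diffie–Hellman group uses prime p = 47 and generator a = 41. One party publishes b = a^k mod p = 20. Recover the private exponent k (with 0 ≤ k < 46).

Baby-step giant-step with m = ceil(sqrt(46)) = 7.
Baby table (41^j mod 47 for j=0..6):
  0:1  1:41  2:36  3:19  4:27  5:26  6:32
Giant step factor: 41^(-7) ≡ 35 (mod 47).
Scan 20·35^i mod 47 for i = 0, 1, …:
  i=0: 20   i=1: 42   i=2: 13   i=3: 32
Match at i=3, j=6: k = 3·7 + 6 = 27.

27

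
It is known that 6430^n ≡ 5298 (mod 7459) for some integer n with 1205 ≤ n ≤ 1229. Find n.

Compute 6430^1205 mod 7459 = 6748, then multiply by 6430 repeatedly:
  6430^1205=6748  6430^1206=637  6430^1207=919  6430^1208=1642  6430^1209=3575
  6430^1210=6071  6430^1211=3583  6430^1212=5298
Found 5298 at exponent 1212.

1212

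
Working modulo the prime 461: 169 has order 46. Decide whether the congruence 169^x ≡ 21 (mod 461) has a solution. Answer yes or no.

21 ∈ ⟨169⟩ iff 21^46 ≡ 1 (mod 461), since |⟨169⟩| = 46.
21^46 mod 461 = 1.
Since 1 = 1, 21 lies in the subgroup.

yes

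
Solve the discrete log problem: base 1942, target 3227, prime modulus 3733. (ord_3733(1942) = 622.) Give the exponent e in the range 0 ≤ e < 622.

617

Baby-step giant-step with m = ceil(sqrt(622)) = 25.
Baby table (1942^j mod 3733 for j=0..24):
  0:1  1:1942  2:1034  3:3407  4:1518  5:2619  6:1752  7:1621
  8:1063  9:3730  10:1640  11:631  12:978  13:2912  14:3342  15:2210
  16:2603  17:544  18:9  19:2546  20:1840  21:799  22:2463  23:1173
  24:836
Giant step factor: 1942^(-25) ≡ 653 (mod 3733).
Scan 3227·653^i mod 3733 for i = 0, 1, …:
  i=0: 3227   i=1: 1819   i=2: 713   i=3: 2697
  i=4: 2898   i=5: 3496   i=6: 2025   i=7: 843
  i=8: 1728   i=9: 1018     …   i=23: 58
  i=24: 544
Match at i=24, j=17: e = 24·25 + 17 = 617.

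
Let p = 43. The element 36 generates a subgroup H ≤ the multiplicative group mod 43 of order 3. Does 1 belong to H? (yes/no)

yes

1 ∈ ⟨36⟩ iff 1^3 ≡ 1 (mod 43), since |⟨36⟩| = 3.
1^3 mod 43 = 1.
Since 1 = 1, 1 lies in the subgroup.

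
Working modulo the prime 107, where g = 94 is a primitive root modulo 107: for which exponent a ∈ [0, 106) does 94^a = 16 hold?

Baby-step giant-step with m = ceil(sqrt(106)) = 11.
Baby table (94^j mod 107 for j=0..10):
  0:1  1:94  2:62  3:50  4:99  5:104  6:39  7:28
  8:64  9:24  10:9
Giant step factor: 94^(-11) ≡ 32 (mod 107).
Scan 16·32^i mod 107 for i = 0, 1, …:
  i=0: 16   i=1: 84   i=2: 13   i=3: 95
  i=4: 44   i=5: 17   i=6: 9
Match at i=6, j=10: a = 6·11 + 10 = 76.

76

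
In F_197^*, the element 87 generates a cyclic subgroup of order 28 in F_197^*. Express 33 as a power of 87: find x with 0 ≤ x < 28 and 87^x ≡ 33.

10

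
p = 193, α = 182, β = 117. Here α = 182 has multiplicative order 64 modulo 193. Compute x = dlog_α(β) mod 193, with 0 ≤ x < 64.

19

Baby-step giant-step with m = ceil(sqrt(64)) = 8.
Baby table (182^j mod 193 for j=0..7):
  0:1  1:182  2:121  3:20  4:166  5:104  6:14  7:39
Giant step factor: 182^(-8) ≡ 184 (mod 193).
Scan 117·184^i mod 193 for i = 0, 1, …:
  i=0: 117   i=1: 105   i=2: 20
Match at i=2, j=3: x = 2·8 + 3 = 19.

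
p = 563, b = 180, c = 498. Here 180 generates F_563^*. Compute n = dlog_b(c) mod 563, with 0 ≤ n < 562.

Baby-step giant-step with m = ceil(sqrt(562)) = 24.
Baby table (180^j mod 563 for j=0..23):
  0:1  1:180  2:309  3:446  4:334  5:442  6:177  7:332
  8:82  9:122  10:3  11:540  12:364  13:212  14:439  15:200
  16:531  17:433  18:246  19:366  20:9  21:494  22:529  23:73
Giant step factor: 180^(-24) ≡ 507 (mod 563).
Scan 498·507^i mod 563 for i = 0, 1, …:
  i=0: 498   i=1: 262   i=2: 529
Match at i=2, j=22: n = 2·24 + 22 = 70.

70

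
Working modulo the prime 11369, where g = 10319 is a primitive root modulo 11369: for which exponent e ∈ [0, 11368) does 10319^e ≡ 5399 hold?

9553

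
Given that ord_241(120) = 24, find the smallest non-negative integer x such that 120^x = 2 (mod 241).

11

Successive powers of 120 modulo 241:
  120^0=1  120^1=120  120^2=181  120^3=30  120^4=226  120^5=128
  120^6=177  120^7=32  120^8=225  120^9=8  120^10=237  120^11=2
So 120^11 ≡ 2 (mod 241), giving x = 11.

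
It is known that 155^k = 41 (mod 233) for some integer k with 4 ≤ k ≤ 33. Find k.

Compute 155^4 mod 233 = 210, then multiply by 155 repeatedly:
  155^4=210  155^5=163  155^6=101  155^7=44  155^8=63
  155^9=212  155^10=7  155^11=153  155^12=182  155^13=17
  155^14=72  155^15=209  155^16=8  155^17=75  155^18=208
  155^19=86  155^20=49  155^21=139  155^22=109  155^23=119
  155^24=38  155^25=65  155^26=56  155^27=59  155^28=58
  155^29=136  155^30=110  155^31=41
Found 41 at exponent 31.

31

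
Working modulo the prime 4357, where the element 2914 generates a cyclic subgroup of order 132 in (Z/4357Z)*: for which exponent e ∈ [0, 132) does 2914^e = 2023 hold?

Baby-step giant-step with m = ceil(sqrt(132)) = 12.
Baby table (2914^j mod 4357 for j=0..11):
  0:1  1:2914  2:3960  3:2104  4:757  5:1256  6:104  7:2423
  8:2282  9:966  10:302  11:4271
Giant step factor: 2914^(-12) ≡ 1851 (mod 4357).
Scan 2023·1851^i mod 4357 for i = 0, 1, …:
  i=0: 2023   i=1: 1910   i=2: 1883   i=3: 4190
  i=4: 230   i=5: 3101   i=6: 1782   i=7: 233
  i=8: 4297   i=9: 2222   i=10: 4271
Match at i=10, j=11: e = 10·12 + 11 = 131.

131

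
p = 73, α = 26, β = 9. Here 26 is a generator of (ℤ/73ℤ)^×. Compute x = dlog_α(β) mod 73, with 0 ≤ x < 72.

Baby-step giant-step with m = ceil(sqrt(72)) = 9.
Baby table (26^j mod 73 for j=0..8):
  0:1  1:26  2:19  3:56  4:69  5:42  6:70  7:68
  8:16
Giant step factor: 26^(-9) ≡ 63 (mod 73).
Scan 9·63^i mod 73 for i = 0, 1, …:
  i=0: 9   i=1: 56
Match at i=1, j=3: x = 1·9 + 3 = 12.

12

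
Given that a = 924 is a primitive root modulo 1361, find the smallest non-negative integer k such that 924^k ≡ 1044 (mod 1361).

901

Baby-step giant-step with m = ceil(sqrt(1360)) = 37.
Baby table (924^j mod 1361 for j=0..36):
  0:1  1:924  2:429  3:345  4:306  5:1017  6:618  7:773
  8:1088  9:894  10:1290  11:1085  12:844  13:3  14:50  15:1287
  16:1035  17:918  18:329  19:493  20:958  21:542  22:1321  23:1148
  24:533  25:1171  26:9  27:150  28:1139  29:383  30:32  31:987
  32:118  33:152  34:265  35:1241  36:722
Giant step factor: 924^(-37) ≡ 772 (mod 1361).
Scan 1044·772^i mod 1361 for i = 0, 1, …:
  i=0: 1044   i=1: 256   i=2: 287   i=3: 1082
  i=4: 1011   i=5: 639   i=6: 626   i=7: 117
  i=8: 498   i=9: 654     …   i=23: 714
  i=24: 3
Match at i=24, j=13: k = 24·37 + 13 = 901.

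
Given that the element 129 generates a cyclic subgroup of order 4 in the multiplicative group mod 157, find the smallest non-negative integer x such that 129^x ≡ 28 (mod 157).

3

Successive powers of 129 modulo 157:
  129^0=1  129^1=129  129^2=156  129^3=28
So 129^3 ≡ 28 (mod 157), giving x = 3.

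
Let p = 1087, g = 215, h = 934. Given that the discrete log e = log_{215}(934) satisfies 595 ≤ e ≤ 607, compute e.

Compute 215^595 mod 1087 = 934, then multiply by 215 repeatedly:
  215^595=934
Found 934 at exponent 595.

595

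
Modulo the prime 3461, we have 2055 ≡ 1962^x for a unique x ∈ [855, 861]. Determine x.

855

Compute 1962^855 mod 3461 = 2055, then multiply by 1962 repeatedly:
  1962^855=2055
Found 2055 at exponent 855.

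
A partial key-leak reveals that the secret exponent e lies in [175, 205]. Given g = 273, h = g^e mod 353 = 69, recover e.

Compute 273^175 mod 353 = 278, then multiply by 273 repeatedly:
  273^175=278  273^176=352  273^177=80  273^178=307  273^179=150
  273^180=2  273^181=193  273^182=92  273^183=53  273^184=349
  273^185=320  273^186=169  273^187=247  273^188=8  273^189=66
  273^190=15  273^191=212  273^192=337  273^193=221  273^194=323
  273^195=282  273^196=32  273^197=264  273^198=60  273^199=142
  273^200=289  273^201=178  273^202=233  273^203=69
Found 69 at exponent 203.

203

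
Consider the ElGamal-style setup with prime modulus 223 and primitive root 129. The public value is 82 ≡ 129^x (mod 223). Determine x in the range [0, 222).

48

Baby-step giant-step with m = ceil(sqrt(222)) = 15.
Baby table (129^j mod 223 for j=0..14):
  0:1  1:129  2:139  3:91  4:143  5:161  6:30  7:79
  8:156  9:54  10:53  11:147  12:8  13:140  14:220
Giant step factor: 129^(-15) ≡ 189 (mod 223).
Scan 82·189^i mod 223 for i = 0, 1, …:
  i=0: 82   i=1: 111   i=2: 17   i=3: 91
Match at i=3, j=3: x = 3·15 + 3 = 48.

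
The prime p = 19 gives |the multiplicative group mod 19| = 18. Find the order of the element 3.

18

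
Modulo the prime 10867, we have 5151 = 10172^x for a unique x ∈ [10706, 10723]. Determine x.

10706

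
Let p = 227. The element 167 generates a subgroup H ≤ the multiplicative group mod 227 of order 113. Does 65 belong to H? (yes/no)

yes

65 ∈ ⟨167⟩ iff 65^113 ≡ 1 (mod 227), since |⟨167⟩| = 113.
65^113 mod 227 = 1.
Since 1 = 1, 65 lies in the subgroup.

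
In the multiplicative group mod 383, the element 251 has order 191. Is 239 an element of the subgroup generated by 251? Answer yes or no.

no

239 ∈ ⟨251⟩ iff 239^191 ≡ 1 (mod 383), since |⟨251⟩| = 191.
239^191 mod 383 = 382.
Since 382 ≠ 1, 239 does not lie in the subgroup.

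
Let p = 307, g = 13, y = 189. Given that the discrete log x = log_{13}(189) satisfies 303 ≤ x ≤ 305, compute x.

305

Compute 13^303 mod 307 = 32, then multiply by 13 repeatedly:
  13^303=32  13^304=109  13^305=189
Found 189 at exponent 305.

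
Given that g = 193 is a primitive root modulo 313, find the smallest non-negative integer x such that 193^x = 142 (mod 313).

128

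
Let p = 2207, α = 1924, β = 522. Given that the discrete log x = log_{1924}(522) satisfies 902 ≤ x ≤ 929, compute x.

Compute 1924^902 mod 2207 = 39, then multiply by 1924 repeatedly:
  1924^902=39  1924^903=2205  1924^904=566  1924^905=933  1924^906=801
  1924^907=638  1924^908=420  1924^909=318  1924^910=493  1924^911=1729
  1924^912=647  1924^913=80  1924^914=1637  1924^915=199  1924^916=1065
  1924^917=964  1924^918=856  1924^919=522
Found 522 at exponent 919.

919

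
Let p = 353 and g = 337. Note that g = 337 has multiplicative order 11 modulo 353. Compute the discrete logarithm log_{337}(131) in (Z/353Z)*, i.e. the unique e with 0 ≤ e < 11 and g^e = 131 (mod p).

Successive powers of 337 modulo 353:
  337^0=1  337^1=337  337^2=256  337^3=140  337^4=231  337^5=187
  337^6=185  337^7=217  337^8=58  337^9=131
So 337^9 ≡ 131 (mod 353), giving e = 9.

9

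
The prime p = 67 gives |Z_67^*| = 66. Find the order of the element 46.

66

The order of 46 must divide p − 1 = 66 = 2 · 3 · 11.
Divisors: 1, 2, 3, 6, 11, 22, 33, 66.
Check each in increasing order: 46^1 ≡ 46;  46^2 ≡ 39;  46^3 ≡ 52;  46^6 ≡ 24;  46^11 ≡ 30;  46^22 ≡ 29;  46^33 ≡ 66;  46^66 ≡ 1.
Smallest exponent giving 1 is 66.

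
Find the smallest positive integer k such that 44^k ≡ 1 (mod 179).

178

The order of 44 must divide p − 1 = 178 = 2 · 89.
Divisors: 1, 2, 89, 178.
Check each in increasing order: 44^1 ≡ 44;  44^2 ≡ 146;  44^89 ≡ 178;  44^178 ≡ 1.
Smallest exponent giving 1 is 178.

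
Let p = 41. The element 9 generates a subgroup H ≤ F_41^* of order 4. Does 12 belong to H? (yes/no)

⟨9⟩ has order 4; its elements mod 41 are {1, 9, 32, 40}.
12 is not in this set.

no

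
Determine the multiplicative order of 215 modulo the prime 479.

478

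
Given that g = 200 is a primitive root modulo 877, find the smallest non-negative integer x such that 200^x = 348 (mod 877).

758

Baby-step giant-step with m = ceil(sqrt(876)) = 30.
Baby table (200^j mod 877 for j=0..29):
  0:1  1:200  2:535  3:6  4:323  5:579  6:36  7:184
  8:843  9:216  10:227  11:673  12:419  13:485  14:530  15:760
  16:279  17:549  18:175  19:797  20:663  21:173  22:397  23:470
  24:161  25:628  26:189  27:89  28:260  29:257
Giant step factor: 200^(-30) ≡ 225 (mod 877).
Scan 348·225^i mod 877 for i = 0, 1, …:
  i=0: 348   i=1: 247   i=2: 324   i=3: 109
  i=4: 846   i=5: 41   i=6: 455   i=7: 643
  i=8: 847   i=9: 266     …   i=24: 261
  i=25: 843
Match at i=25, j=8: x = 25·30 + 8 = 758.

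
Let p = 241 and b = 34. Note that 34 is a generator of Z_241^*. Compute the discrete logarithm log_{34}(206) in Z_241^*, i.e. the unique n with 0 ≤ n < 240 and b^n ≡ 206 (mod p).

Baby-step giant-step with m = ceil(sqrt(240)) = 16.
Baby table (34^j mod 241 for j=0..15):
  0:1  1:34  2:192  3:21  4:232  5:176  6:200  7:52
  8:81  9:103  10:128  11:14  12:235  13:37  14:53  15:115
Giant step factor: 34^(-16) ≡ 183 (mod 241).
Scan 206·183^i mod 241 for i = 0, 1, …:
  i=0: 206   i=1: 102   i=2: 109   i=3: 185
  i=4: 115
Match at i=4, j=15: n = 4·16 + 15 = 79.

79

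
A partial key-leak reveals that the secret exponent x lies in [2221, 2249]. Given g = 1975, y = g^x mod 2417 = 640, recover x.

Compute 1975^2221 mod 2417 = 810, then multiply by 1975 repeatedly:
  1975^2221=810  1975^2222=2113  1975^2223=1433  1975^2224=2285  1975^2225=336
  1975^2226=1342  1975^2227=1418  1975^2228=1664  1975^2229=1697  1975^2230=1613
  1975^2231=69  1975^2232=923  1975^2233=507  1975^2234=687  1975^2235=888
  1975^2236=1475  1975^2237=640
Found 640 at exponent 2237.

2237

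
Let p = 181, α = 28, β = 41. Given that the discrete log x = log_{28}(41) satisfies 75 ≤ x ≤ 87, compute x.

79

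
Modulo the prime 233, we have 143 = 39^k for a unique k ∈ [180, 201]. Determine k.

Compute 39^180 mod 233 = 169, then multiply by 39 repeatedly:
  39^180=169  39^181=67  39^182=50  39^183=86  39^184=92
  39^185=93  39^186=132  39^187=22  39^188=159  39^189=143
Found 143 at exponent 189.

189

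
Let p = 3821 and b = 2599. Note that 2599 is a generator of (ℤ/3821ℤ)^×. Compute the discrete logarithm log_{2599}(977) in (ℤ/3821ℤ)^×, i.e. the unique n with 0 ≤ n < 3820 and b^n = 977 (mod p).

3035

Baby-step giant-step with m = ceil(sqrt(3820)) = 62.
Baby table (2599^j mod 3821 for j=0..61):
  0:1  1:2599  2:3094  3:1922  4:1231  5:1192  6:2998  7:783
  8:2245  9:88  10:3273  11:981  12:1012  13:1340  14:1729  15:175
  16:126  17:2689  18:102  19:1449  20:2266  21:1173  22:3290  23:3133
  24:116  25:3446  26:3551  27:1334  28:1419  29:716  30:57  31:2945
  32:592  33:2566  34:1389  35:2987  36:2762  37:2600  38:1872  39:1195
  40:3153  41:2423  42:369  43:3781  44:3028  45:2333  46:3361  47:433
  48:1993  49:2352  50:3069  51:1904  52:301  53:2815  54:2791  55:1551
  56:3715  57:3439  58:642  59:2602  60:3249  61:3562
Giant step factor: 2599^(-62) ≡ 3353 (mod 3821).
Scan 977·3353^i mod 3821 for i = 0, 1, …:
  i=0: 977   i=1: 1284   i=2: 2806   i=3: 1216
  i=4: 241   i=5: 1842   i=6: 1490   i=7: 1923
  i=8: 1792   i=9: 1964     …   i=47: 2950
  i=48: 2602
Match at i=48, j=59: n = 48·62 + 59 = 3035.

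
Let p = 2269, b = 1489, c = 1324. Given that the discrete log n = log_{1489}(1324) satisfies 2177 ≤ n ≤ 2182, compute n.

Compute 1489^2177 mod 2269 = 717, then multiply by 1489 repeatedly:
  1489^2177=717  1489^2178=1183  1489^2179=743  1489^2180=1324
Found 1324 at exponent 2180.

2180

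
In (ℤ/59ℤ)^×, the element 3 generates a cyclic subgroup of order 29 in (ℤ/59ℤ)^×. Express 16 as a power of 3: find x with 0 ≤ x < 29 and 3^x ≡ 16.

14

Successive powers of 3 modulo 59:
  3^0=1  3^1=3  3^2=9  3^3=27  3^4=22  3^5=7
  3^6=21  3^7=4  3^8=12  3^9=36  3^10=49  3^11=29
  3^12=28  3^13=25  3^14=16
So 3^14 ≡ 16 (mod 59), giving x = 14.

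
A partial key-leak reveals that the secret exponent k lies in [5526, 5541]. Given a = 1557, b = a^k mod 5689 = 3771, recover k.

5533

Compute 1557^5526 mod 5689 = 5120, then multiply by 1557 repeatedly:
  1557^5526=5120  1557^5527=1551  1557^5528=2771  1557^5529=2185  1557^5530=23
  1557^5531=1677  1557^5532=5527  1557^5533=3771
Found 3771 at exponent 5533.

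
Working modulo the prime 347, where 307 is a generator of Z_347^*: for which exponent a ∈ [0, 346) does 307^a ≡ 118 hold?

205

Baby-step giant-step with m = ceil(sqrt(346)) = 19.
Baby table (307^j mod 347 for j=0..18):
  0:1  1:307  2:212  3:195  4:181  5:47  6:202  7:248
  8:143  9:179  10:127  11:125  12:205  13:128  14:85  15:70
  16:323  17:266  18:117
Giant step factor: 307^(-19) ≡ 193 (mod 347).
Scan 118·193^i mod 347 for i = 0, 1, …:
  i=0: 118   i=1: 219   i=2: 280   i=3: 255
  i=4: 288   i=5: 64   i=6: 207   i=7: 46
  i=8: 203   i=9: 315   i=10: 70
Match at i=10, j=15: a = 10·19 + 15 = 205.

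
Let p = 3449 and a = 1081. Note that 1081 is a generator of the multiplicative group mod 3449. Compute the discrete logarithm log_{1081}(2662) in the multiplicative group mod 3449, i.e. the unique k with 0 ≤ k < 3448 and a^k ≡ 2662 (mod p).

1315

Baby-step giant-step with m = ceil(sqrt(3448)) = 59.
Baby table (1081^j mod 3449 for j=0..58):
  0:1  1:1081  2:2799  3:946  4:1722  5:2471  6:1625  7:1084
  8:2593  9:2445  10:1111  11:739  12:2140  13:2510  14:2396  15:3326
  16:1548  17:623  18:908  19:2032  20:3028  21:167  22:1179  23:1818
  24:2777  25:1307  26:2226  27:2353  28:1680  29:1906  30:1333  31:2740
  32:2698  33:2133  34:1841  35:48  36:153  37:3290  38:571  39:3329
  40:1342  41:2122  42:297  43:300  44:94  45:1593  46:982  47:2699
  48:3214  49:1191  50:994  51:1875  52:2312  53:2196  54:964  55:486
  56:1118  57:1408  58:1039
Giant step factor: 1081^(-59) ≡ 3361 (mod 3449).
Scan 2662·3361^i mod 3449 for i = 0, 1, …:
  i=0: 2662   i=1: 276   i=2: 3304   i=3: 2413
  i=4: 1494   i=5: 3039   i=6: 1590   i=7: 1489
  i=8: 30   i=9: 809     …   i=21: 1835
  i=22: 623
Match at i=22, j=17: k = 22·59 + 17 = 1315.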